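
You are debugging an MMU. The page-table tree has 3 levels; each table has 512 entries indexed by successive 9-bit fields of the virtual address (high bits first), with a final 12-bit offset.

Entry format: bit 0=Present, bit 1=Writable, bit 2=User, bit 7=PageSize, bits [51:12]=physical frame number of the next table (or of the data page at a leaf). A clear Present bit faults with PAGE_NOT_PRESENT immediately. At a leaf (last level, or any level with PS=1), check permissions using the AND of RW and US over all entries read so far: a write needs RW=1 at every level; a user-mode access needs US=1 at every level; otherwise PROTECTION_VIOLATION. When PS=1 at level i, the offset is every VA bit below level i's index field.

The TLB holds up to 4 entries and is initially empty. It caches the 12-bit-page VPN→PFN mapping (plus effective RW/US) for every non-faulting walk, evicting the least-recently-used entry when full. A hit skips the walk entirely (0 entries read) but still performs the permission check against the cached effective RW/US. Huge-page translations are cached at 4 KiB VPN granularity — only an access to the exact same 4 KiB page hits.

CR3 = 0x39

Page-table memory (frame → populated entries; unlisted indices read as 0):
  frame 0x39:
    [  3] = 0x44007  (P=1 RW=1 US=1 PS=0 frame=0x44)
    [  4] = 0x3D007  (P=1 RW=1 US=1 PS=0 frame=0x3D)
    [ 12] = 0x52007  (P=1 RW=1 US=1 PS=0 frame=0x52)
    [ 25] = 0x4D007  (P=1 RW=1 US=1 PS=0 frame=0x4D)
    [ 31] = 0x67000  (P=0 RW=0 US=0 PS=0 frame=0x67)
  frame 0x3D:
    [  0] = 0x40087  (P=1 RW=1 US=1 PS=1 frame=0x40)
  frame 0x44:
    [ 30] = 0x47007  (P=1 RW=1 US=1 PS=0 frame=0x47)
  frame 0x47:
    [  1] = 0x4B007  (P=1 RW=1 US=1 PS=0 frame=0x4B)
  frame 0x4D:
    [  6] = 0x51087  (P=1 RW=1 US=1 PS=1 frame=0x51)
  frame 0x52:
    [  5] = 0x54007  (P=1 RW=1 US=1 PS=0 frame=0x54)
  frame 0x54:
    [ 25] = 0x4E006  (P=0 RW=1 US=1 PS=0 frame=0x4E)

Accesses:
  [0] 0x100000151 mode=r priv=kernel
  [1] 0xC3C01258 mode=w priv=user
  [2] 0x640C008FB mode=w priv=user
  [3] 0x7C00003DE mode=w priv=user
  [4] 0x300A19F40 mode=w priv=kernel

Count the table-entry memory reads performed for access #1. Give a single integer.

Trace:
#0 VA=0x100000151 (r,kernel):
  L0 @0x39[4] → 0x3D007  P=1,RW=1,US=1,PS=0
  L1 @0x3D[0] → 0x40087  P=1,RW=1,US=1,PS=1
  → PA=0x40151 (huge @L1)  (2 entries read)
#1 VA=0xC3C01258 (w,user):
  L0 @0x39[3] → 0x44007  P=1,RW=1,US=1,PS=0
  L1 @0x44[30] → 0x47007  P=1,RW=1,US=1,PS=0
  L2 @0x47[1] → 0x4B007  P=1,RW=1,US=1,PS=0
  → PA=0x4B258  (3 entries read)
#2 VA=0x640C008FB (w,user):
  L0 @0x39[25] → 0x4D007  P=1,RW=1,US=1,PS=0
  L1 @0x4D[6] → 0x51087  P=1,RW=1,US=1,PS=1
  → PA=0x518FB (huge @L1)  (2 entries read)
#3 VA=0x7C00003DE (w,user):
  L0 @0x39[31] → 0x67000  P=0,RW=0,US=0,PS=0
  → PAGE_NOT_PRESENT  (1 entries read)
#4 VA=0x300A19F40 (w,kernel):
  L0 @0x39[12] → 0x52007  P=1,RW=1,US=1,PS=0
  L1 @0x52[5] → 0x54007  P=1,RW=1,US=1,PS=0
  L2 @0x54[25] → 0x4E006  P=0,RW=1,US=1,PS=0
  → PAGE_NOT_PRESENT  (3 entries read)

Entries read for #1: 3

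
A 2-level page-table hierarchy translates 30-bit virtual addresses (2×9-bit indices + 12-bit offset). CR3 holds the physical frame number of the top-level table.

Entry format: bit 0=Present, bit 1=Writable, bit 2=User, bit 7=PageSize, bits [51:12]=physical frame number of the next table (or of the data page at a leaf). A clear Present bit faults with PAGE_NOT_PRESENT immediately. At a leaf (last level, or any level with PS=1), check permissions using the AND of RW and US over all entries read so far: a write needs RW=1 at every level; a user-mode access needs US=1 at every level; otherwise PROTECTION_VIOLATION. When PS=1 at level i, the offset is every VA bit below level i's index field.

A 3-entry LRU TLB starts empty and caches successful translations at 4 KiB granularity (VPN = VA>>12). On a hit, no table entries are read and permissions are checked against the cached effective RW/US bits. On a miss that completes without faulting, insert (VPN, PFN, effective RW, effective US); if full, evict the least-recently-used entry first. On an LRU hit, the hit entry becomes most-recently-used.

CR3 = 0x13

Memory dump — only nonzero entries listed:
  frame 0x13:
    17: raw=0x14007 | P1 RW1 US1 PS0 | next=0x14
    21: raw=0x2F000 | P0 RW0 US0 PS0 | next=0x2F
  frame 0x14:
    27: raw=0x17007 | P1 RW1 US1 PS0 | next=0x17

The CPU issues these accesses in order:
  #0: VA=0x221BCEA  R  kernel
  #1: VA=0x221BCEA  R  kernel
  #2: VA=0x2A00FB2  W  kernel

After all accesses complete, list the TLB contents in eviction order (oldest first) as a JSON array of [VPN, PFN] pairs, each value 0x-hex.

Trace:
#0 VA=0x221BCEA (r,kernel):
  L0 @0x13[17] → 0x14007  P=1,RW=1,US=1,PS=0
  L1 @0x14[27] → 0x17007  P=1,RW=1,US=1,PS=0
  ⇒ phys 0x17CEA  [2 reads]
#1 VA=0x221BCEA (r,kernel):
  TLB hit vpn=0x221B → PA=0x17CEA
#2 VA=0x2A00FB2 (w,kernel):
  L0 @0x13[21] → 0x2F000  P=0,RW=0,US=0,PS=0
  ⇒ fault: PAGE_NOT_PRESENT  — 1 lookups

TLB: [["0x221B", "0x17"]]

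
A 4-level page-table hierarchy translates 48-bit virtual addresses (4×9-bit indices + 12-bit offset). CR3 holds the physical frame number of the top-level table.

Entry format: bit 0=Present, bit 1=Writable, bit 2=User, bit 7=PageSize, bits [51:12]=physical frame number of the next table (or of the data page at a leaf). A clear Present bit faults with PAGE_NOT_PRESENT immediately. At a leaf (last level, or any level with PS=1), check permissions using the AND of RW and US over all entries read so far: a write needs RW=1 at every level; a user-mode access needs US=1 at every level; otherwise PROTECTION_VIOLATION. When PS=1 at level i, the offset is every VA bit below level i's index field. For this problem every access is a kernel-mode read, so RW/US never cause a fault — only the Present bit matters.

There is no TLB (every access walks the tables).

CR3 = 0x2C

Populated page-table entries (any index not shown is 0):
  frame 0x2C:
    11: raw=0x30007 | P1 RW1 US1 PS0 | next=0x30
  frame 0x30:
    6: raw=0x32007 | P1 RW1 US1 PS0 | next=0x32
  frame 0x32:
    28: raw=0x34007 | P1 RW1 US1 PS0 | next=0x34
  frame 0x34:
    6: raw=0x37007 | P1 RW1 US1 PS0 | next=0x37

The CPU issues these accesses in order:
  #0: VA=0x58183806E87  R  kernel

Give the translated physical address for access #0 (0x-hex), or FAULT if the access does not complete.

Per-access translation:
#0 VA=0x58183806E87 (r,kernel):
  L0: frame=0x2C idx=11 entry=0x30007 [P=1 RW=1 US=1 PS=0]
  L1: frame=0x30 idx=6 entry=0x32007 [P=1 RW=1 US=1 PS=0]
  L2: frame=0x32 idx=28 entry=0x34007 [P=1 RW=1 US=1 PS=0]
  L3: frame=0x34 idx=6 entry=0x37007 [P=1 RW=1 US=1 PS=0]
  ⇒ phys 0x37E87  [4 reads]

Access #0 PA: 0x37E87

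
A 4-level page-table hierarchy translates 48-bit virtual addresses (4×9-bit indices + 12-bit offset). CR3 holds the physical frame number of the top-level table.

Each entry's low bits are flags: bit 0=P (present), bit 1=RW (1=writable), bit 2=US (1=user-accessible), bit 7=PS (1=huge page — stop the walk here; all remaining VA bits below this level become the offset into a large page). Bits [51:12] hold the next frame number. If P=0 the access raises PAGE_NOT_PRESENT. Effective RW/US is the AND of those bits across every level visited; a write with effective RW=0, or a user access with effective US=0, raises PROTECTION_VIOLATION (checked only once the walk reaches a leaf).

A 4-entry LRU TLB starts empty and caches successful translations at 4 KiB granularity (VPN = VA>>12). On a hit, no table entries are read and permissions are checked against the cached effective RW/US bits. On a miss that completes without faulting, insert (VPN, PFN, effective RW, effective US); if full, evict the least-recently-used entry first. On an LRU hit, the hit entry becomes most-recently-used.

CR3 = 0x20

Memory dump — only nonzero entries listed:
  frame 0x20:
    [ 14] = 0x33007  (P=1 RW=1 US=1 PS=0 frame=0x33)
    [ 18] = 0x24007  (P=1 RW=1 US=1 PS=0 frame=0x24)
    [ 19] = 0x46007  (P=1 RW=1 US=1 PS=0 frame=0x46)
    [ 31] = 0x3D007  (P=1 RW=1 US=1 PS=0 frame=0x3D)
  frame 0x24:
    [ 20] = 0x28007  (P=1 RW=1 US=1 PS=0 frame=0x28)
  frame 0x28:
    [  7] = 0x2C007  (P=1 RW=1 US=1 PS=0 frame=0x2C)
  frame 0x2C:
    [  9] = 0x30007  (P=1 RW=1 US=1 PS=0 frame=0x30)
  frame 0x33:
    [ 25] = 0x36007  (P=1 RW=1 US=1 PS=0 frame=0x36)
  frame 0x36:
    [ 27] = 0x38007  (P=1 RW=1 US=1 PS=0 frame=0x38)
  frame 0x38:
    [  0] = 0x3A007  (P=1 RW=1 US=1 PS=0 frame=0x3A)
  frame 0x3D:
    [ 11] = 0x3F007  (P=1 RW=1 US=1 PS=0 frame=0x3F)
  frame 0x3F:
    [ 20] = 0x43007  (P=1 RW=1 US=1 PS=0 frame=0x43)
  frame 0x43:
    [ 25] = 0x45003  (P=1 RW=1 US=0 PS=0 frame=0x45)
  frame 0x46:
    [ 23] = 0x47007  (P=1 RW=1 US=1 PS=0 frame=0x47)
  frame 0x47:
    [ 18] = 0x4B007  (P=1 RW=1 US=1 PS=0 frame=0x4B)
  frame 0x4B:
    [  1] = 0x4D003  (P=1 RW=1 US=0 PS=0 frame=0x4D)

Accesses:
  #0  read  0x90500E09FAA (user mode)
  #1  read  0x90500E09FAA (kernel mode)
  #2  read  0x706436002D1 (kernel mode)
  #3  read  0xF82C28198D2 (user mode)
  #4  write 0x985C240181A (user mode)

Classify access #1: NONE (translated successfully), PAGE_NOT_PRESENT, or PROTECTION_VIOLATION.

Trace:
#0 VA=0x90500E09FAA (r,user):
  L0: frame=0x20 idx=18 entry=0x24007 [P=1 RW=1 US=1 PS=0]
  L1: frame=0x24 idx=20 entry=0x28007 [P=1 RW=1 US=1 PS=0]
  L2: frame=0x28 idx=7 entry=0x2C007 [P=1 RW=1 US=1 PS=0]
  L3: frame=0x2C idx=9 entry=0x30007 [P=1 RW=1 US=1 PS=0]
  ✓ 0x30FAA  — 4 lookups
#1 VA=0x90500E09FAA (r,kernel):
  TLB hit vpn=0x90500E09 → PA=0x30FAA
#2 VA=0x706436002D1 (r,kernel):
  L0: frame=0x20 idx=14 entry=0x33007 [P=1 RW=1 US=1 PS=0]
  L1: frame=0x33 idx=25 entry=0x36007 [P=1 RW=1 US=1 PS=0]
  L2: frame=0x36 idx=27 entry=0x38007 [P=1 RW=1 US=1 PS=0]
  L3: frame=0x38 idx=0 entry=0x3A007 [P=1 RW=1 US=1 PS=0]
  ✓ 0x3A2D1  — 4 lookups
#3 VA=0xF82C28198D2 (r,user):
  L0: frame=0x20 idx=31 entry=0x3D007 [P=1 RW=1 US=1 PS=0]
  L1: frame=0x3D idx=11 entry=0x3F007 [P=1 RW=1 US=1 PS=0]
  L2: frame=0x3F idx=20 entry=0x43007 [P=1 RW=1 US=1 PS=0]
  L3: frame=0x43 idx=25 entry=0x45003 [P=1 RW=1 US=0 PS=0]
  ⇒ fault: PROTECTION_VIOLATION  — 4 lookups
#4 VA=0x985C240181A (w,user):
  L0: frame=0x20 idx=19 entry=0x46007 [P=1 RW=1 US=1 PS=0]
  L1: frame=0x46 idx=23 entry=0x47007 [P=1 RW=1 US=1 PS=0]
  L2: frame=0x47 idx=18 entry=0x4B007 [P=1 RW=1 US=1 PS=0]
  L3: frame=0x4B idx=1 entry=0x4D003 [P=1 RW=1 US=0 PS=0]
  ⇒ fault: PROTECTION_VIOLATION  — 4 lookups

Access #1 fault: NONE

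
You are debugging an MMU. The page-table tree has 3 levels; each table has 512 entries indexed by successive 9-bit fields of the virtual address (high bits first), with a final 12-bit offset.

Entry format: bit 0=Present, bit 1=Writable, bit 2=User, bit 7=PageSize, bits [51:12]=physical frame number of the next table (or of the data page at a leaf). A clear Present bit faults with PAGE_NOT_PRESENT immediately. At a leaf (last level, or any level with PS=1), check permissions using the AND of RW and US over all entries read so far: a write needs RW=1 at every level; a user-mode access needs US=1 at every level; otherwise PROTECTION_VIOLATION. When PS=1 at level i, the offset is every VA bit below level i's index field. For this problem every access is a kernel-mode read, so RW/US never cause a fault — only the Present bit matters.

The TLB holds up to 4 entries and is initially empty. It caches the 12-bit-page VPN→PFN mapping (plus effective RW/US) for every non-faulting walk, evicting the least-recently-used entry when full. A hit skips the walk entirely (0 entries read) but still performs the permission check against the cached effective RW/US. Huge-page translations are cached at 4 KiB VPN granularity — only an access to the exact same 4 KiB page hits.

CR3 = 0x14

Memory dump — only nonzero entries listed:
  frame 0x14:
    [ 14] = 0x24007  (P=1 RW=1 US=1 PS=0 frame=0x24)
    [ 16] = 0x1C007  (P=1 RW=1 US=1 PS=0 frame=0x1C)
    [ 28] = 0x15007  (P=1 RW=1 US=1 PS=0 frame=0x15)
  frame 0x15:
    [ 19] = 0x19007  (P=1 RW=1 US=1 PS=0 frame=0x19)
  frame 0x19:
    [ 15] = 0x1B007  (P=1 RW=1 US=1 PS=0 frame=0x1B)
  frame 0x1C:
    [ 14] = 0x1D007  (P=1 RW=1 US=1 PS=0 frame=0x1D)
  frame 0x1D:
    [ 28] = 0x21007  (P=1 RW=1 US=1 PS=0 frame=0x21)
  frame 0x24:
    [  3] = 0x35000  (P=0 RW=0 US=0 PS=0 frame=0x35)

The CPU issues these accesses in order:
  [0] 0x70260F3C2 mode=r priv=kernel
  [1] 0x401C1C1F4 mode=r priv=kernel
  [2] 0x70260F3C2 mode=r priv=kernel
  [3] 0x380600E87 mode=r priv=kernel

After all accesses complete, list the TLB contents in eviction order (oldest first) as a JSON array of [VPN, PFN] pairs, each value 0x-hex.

Per-access translation:
#0 VA=0x70260F3C2 (r,kernel):
  lvl0: tbl 0x14, slot 28 ⇒ 0x15007 (P1/RW1/US1/PS0)
  lvl1: tbl 0x15, slot 19 ⇒ 0x19007 (P1/RW1/US1/PS0)
  lvl2: tbl 0x19, slot 15 ⇒ 0x1B007 (P1/RW1/US1/PS0)
  ✓ 0x1B3C2  — 3 lookups
#1 VA=0x401C1C1F4 (r,kernel):
  lvl0: tbl 0x14, slot 16 ⇒ 0x1C007 (P1/RW1/US1/PS0)
  lvl1: tbl 0x1C, slot 14 ⇒ 0x1D007 (P1/RW1/US1/PS0)
  lvl2: tbl 0x1D, slot 28 ⇒ 0x21007 (P1/RW1/US1/PS0)
  ✓ 0x211F4  — 3 lookups
#2 VA=0x70260F3C2 (r,kernel):
  TLB hit vpn=0x70260F → PA=0x1B3C2
#3 VA=0x380600E87 (r,kernel):
  lvl0: tbl 0x14, slot 14 ⇒ 0x24007 (P1/RW1/US1/PS0)
  lvl1: tbl 0x24, slot 3 ⇒ 0x35000 (P0/RW0/US0/PS0)
  ✗ PAGE_NOT_PRESENT  [2 reads]

TLB: [["0x401C1C", "0x21"], ["0x70260F", "0x1B"]]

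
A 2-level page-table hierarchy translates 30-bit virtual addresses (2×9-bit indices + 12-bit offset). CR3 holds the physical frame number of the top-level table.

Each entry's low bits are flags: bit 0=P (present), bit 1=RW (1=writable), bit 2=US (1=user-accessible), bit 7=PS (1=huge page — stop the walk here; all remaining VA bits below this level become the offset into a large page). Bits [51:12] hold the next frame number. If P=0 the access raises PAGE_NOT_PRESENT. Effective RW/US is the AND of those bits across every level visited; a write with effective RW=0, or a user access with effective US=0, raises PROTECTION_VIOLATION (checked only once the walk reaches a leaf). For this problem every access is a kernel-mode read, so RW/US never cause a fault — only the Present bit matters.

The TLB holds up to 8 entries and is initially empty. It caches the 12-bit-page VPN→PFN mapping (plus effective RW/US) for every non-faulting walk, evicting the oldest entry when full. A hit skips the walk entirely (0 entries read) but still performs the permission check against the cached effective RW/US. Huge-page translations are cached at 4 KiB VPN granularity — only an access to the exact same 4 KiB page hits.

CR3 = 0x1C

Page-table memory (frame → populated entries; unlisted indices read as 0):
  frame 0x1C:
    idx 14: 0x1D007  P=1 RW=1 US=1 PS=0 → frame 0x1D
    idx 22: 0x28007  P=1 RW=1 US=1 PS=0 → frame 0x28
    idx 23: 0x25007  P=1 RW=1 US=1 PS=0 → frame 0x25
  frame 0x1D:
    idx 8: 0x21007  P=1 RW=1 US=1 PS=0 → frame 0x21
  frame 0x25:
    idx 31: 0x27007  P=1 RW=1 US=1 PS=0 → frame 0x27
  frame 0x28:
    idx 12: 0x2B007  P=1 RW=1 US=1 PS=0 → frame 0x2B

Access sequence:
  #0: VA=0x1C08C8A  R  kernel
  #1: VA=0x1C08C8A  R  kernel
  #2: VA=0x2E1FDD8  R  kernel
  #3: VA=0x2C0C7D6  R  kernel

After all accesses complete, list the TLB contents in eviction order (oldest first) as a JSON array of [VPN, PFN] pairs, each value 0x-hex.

Trace:
#0 VA=0x1C08C8A (r,kernel):
  lvl0: tbl 0x1C, slot 14 ⇒ 0x1D007 (P1/RW1/US1/PS0)
  lvl1: tbl 0x1D, slot 8 ⇒ 0x21007 (P1/RW1/US1/PS0)
  ⇒ phys 0x21C8A  [2 reads]
#1 VA=0x1C08C8A (r,kernel):
  TLB hit vpn=0x1C08 → PA=0x21C8A
#2 VA=0x2E1FDD8 (r,kernel):
  lvl0: tbl 0x1C, slot 23 ⇒ 0x25007 (P1/RW1/US1/PS0)
  lvl1: tbl 0x25, slot 31 ⇒ 0x27007 (P1/RW1/US1/PS0)
  ⇒ phys 0x27DD8  [2 reads]
#3 VA=0x2C0C7D6 (r,kernel):
  lvl0: tbl 0x1C, slot 22 ⇒ 0x28007 (P1/RW1/US1/PS0)
  lvl1: tbl 0x28, slot 12 ⇒ 0x2B007 (P1/RW1/US1/PS0)
  ⇒ phys 0x2B7D6  [2 reads]

TLB: [["0x1C08", "0x21"], ["0x2E1F", "0x27"], ["0x2C0C", "0x2B"]]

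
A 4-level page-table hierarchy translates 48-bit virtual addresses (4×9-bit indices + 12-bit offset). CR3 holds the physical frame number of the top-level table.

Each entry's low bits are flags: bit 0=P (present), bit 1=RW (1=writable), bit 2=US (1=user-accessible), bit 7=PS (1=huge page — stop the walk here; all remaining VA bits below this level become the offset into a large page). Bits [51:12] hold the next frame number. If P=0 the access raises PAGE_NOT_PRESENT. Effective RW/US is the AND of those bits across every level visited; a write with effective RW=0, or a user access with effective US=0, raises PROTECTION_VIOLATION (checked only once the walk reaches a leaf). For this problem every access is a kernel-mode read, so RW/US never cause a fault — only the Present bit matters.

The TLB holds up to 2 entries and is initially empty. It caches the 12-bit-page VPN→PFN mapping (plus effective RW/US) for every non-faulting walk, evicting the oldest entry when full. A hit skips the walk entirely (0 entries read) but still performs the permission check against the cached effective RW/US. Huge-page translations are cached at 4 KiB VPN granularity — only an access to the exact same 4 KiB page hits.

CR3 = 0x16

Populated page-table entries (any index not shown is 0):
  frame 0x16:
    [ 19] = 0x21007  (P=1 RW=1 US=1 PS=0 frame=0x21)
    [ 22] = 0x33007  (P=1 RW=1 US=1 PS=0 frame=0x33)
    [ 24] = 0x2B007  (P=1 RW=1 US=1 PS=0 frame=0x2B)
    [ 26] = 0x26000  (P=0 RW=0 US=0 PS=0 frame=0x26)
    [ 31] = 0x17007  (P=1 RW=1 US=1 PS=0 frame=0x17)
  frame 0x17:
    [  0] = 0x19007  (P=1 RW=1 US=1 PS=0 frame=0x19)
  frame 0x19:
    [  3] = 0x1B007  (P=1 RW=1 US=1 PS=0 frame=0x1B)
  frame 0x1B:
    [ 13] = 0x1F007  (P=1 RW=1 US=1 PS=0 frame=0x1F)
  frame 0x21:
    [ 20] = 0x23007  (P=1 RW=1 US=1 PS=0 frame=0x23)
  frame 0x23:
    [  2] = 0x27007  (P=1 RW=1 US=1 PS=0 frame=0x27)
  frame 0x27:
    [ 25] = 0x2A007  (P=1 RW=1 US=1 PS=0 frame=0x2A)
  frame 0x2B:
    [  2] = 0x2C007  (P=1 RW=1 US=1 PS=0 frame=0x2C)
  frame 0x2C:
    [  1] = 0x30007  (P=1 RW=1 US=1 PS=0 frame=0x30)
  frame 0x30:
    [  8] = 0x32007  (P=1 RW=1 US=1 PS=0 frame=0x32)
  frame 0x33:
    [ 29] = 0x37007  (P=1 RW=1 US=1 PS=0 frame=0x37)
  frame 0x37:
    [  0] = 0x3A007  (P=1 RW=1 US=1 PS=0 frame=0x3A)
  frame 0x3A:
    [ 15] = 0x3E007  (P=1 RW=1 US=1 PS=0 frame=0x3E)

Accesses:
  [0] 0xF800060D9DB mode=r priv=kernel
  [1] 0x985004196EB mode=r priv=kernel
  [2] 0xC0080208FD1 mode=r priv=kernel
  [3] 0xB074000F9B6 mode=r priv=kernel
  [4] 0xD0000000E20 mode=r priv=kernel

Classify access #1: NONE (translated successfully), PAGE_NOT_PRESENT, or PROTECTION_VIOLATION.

Per-access translation:
#0 VA=0xF800060D9DB (r,kernel):
  L0 @0x16[31] → 0x17007  P=1,RW=1,US=1,PS=0
  L1 @0x17[0] → 0x19007  P=1,RW=1,US=1,PS=0
  L2 @0x19[3] → 0x1B007  P=1,RW=1,US=1,PS=0
  L3 @0x1B[13] → 0x1F007  P=1,RW=1,US=1,PS=0
  ✓ 0x1F9DB  — 4 lookups
#1 VA=0x985004196EB (r,kernel):
  L0 @0x16[19] → 0x21007  P=1,RW=1,US=1,PS=0
  L1 @0x21[20] → 0x23007  P=1,RW=1,US=1,PS=0
  L2 @0x23[2] → 0x27007  P=1,RW=1,US=1,PS=0
  L3 @0x27[25] → 0x2A007  P=1,RW=1,US=1,PS=0
  ✓ 0x2A6EB  — 4 lookups
#2 VA=0xC0080208FD1 (r,kernel):
  L0 @0x16[24] → 0x2B007  P=1,RW=1,US=1,PS=0
  L1 @0x2B[2] → 0x2C007  P=1,RW=1,US=1,PS=0
  L2 @0x2C[1] → 0x30007  P=1,RW=1,US=1,PS=0
  L3 @0x30[8] → 0x32007  P=1,RW=1,US=1,PS=0
  ✓ 0x32FD1  — 4 lookups
#3 VA=0xB074000F9B6 (r,kernel):
  L0 @0x16[22] → 0x33007  P=1,RW=1,US=1,PS=0
  L1 @0x33[29] → 0x37007  P=1,RW=1,US=1,PS=0
  L2 @0x37[0] → 0x3A007  P=1,RW=1,US=1,PS=0
  L3 @0x3A[15] → 0x3E007  P=1,RW=1,US=1,PS=0
  ✓ 0x3E9B6  — 4 lookups
#4 VA=0xD0000000E20 (r,kernel):
  L0 @0x16[26] → 0x26000  P=0,RW=0,US=0,PS=0
  ⇒ fault: PAGE_NOT_PRESENT  — 1 lookups

Access #1 fault: NONE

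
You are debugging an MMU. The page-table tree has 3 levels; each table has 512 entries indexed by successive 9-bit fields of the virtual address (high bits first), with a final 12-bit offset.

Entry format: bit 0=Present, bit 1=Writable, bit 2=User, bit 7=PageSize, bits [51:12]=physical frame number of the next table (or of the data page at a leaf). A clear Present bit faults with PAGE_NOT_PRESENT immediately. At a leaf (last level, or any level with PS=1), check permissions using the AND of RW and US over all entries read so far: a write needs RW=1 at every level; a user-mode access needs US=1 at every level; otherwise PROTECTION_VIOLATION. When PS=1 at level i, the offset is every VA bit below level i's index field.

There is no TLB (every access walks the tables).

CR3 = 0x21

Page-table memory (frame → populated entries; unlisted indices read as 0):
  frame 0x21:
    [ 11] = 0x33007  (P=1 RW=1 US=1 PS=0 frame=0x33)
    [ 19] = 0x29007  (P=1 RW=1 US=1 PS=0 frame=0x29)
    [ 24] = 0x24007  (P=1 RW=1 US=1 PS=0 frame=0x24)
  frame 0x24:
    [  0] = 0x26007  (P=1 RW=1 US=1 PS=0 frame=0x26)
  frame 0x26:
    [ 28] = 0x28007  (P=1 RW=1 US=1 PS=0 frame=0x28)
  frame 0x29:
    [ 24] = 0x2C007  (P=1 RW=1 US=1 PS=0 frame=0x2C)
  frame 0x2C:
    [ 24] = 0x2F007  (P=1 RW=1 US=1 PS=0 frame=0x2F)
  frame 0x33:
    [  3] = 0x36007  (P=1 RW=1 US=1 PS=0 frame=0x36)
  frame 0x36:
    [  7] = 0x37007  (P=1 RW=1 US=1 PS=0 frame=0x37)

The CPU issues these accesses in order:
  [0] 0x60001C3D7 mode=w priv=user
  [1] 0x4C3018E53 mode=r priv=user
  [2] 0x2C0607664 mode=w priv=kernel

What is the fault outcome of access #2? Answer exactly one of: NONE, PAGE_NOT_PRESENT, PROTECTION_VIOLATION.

Per-access translation:
#0 VA=0x60001C3D7 (w,user):
  lvl0: tbl 0x21, slot 24 ⇒ 0x24007 (P1/RW1/US1/PS0)
  lvl1: tbl 0x24, slot 0 ⇒ 0x26007 (P1/RW1/US1/PS0)
  lvl2: tbl 0x26, slot 28 ⇒ 0x28007 (P1/RW1/US1/PS0)
  → PA=0x283D7  (3 entries read)
#1 VA=0x4C3018E53 (r,user):
  lvl0: tbl 0x21, slot 19 ⇒ 0x29007 (P1/RW1/US1/PS0)
  lvl1: tbl 0x29, slot 24 ⇒ 0x2C007 (P1/RW1/US1/PS0)
  lvl2: tbl 0x2C, slot 24 ⇒ 0x2F007 (P1/RW1/US1/PS0)
  → PA=0x2FE53  (3 entries read)
#2 VA=0x2C0607664 (w,kernel):
  lvl0: tbl 0x21, slot 11 ⇒ 0x33007 (P1/RW1/US1/PS0)
  lvl1: tbl 0x33, slot 3 ⇒ 0x36007 (P1/RW1/US1/PS0)
  lvl2: tbl 0x36, slot 7 ⇒ 0x37007 (P1/RW1/US1/PS0)
  → PA=0x37664  (3 entries read)

Access #2 fault: NONE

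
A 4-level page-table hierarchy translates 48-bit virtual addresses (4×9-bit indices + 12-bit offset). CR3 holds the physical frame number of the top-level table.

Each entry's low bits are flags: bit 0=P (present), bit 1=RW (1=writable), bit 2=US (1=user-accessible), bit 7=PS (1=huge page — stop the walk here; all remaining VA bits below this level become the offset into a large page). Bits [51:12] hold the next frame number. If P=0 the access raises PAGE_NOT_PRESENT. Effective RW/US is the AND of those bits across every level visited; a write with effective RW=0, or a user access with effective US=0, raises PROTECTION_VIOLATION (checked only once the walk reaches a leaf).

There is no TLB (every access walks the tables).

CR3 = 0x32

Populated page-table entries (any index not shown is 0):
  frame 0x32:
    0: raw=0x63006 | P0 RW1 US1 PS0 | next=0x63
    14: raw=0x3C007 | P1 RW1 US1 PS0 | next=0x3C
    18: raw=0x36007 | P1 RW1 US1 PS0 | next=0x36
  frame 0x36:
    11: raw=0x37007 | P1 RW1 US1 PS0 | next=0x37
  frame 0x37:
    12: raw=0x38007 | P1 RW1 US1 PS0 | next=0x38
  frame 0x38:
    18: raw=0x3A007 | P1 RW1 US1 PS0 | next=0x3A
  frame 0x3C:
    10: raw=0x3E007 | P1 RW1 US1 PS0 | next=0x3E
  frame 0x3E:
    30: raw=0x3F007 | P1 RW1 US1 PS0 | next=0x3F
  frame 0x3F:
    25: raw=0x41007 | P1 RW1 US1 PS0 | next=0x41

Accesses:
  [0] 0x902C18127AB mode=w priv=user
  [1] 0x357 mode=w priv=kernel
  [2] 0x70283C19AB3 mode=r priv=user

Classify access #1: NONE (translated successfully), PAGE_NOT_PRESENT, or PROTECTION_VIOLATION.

Walk each access:
#0 VA=0x902C18127AB (w,user):
  L0 @0x32[18] → 0x36007  P=1,RW=1,US=1,PS=0
  L1 @0x36[11] → 0x37007  P=1,RW=1,US=1,PS=0
  L2 @0x37[12] → 0x38007  P=1,RW=1,US=1,PS=0
  L3 @0x38[18] → 0x3A007  P=1,RW=1,US=1,PS=0
  ✓ 0x3A7AB  — 4 lookups
#1 VA=0x357 (w,kernel):
  L0 @0x32[0] → 0x63006  P=0,RW=1,US=1,PS=0
  ✗ PAGE_NOT_PRESENT  [1 reads]
#2 VA=0x70283C19AB3 (r,user):
  L0 @0x32[14] → 0x3C007  P=1,RW=1,US=1,PS=0
  L1 @0x3C[10] → 0x3E007  P=1,RW=1,US=1,PS=0
  L2 @0x3E[30] → 0x3F007  P=1,RW=1,US=1,PS=0
  L3 @0x3F[25] → 0x41007  P=1,RW=1,US=1,PS=0
  ✓ 0x41AB3  — 4 lookups

Access #1 fault: PAGE_NOT_PRESENT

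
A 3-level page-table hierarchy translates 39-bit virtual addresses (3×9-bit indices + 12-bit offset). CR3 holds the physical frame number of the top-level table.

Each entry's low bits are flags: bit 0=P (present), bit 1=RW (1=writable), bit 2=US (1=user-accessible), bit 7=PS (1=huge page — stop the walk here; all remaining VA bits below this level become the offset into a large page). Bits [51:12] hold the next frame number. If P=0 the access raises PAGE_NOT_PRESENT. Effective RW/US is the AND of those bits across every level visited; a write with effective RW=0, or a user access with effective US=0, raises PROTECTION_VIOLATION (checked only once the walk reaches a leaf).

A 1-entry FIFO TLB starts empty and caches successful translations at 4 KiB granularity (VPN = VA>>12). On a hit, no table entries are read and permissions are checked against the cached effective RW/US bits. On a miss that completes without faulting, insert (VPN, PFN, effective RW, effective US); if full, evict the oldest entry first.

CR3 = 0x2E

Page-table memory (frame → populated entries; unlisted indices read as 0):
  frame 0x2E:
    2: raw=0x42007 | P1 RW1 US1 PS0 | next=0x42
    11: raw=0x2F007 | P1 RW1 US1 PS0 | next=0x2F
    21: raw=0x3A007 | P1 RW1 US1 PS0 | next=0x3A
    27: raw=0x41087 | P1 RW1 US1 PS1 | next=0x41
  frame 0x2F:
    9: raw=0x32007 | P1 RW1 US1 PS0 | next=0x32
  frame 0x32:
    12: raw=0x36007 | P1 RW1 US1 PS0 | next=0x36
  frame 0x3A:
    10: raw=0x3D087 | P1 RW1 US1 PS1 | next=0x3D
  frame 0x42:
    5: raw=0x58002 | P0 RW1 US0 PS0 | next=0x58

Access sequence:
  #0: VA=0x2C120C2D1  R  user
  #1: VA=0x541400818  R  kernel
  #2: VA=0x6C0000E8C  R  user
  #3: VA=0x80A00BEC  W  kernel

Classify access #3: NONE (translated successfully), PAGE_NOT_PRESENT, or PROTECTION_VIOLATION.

Walk each access:
#0 VA=0x2C120C2D1 (r,user):
  L0: frame=0x2E idx=11 entry=0x2F007 [P=1 RW=1 US=1 PS=0]
  L1: frame=0x2F idx=9 entry=0x32007 [P=1 RW=1 US=1 PS=0]
  L2: frame=0x32 idx=12 entry=0x36007 [P=1 RW=1 US=1 PS=0]
  → PA=0x362D1  (3 entries read)
#1 VA=0x541400818 (r,kernel):
  L0: frame=0x2E idx=21 entry=0x3A007 [P=1 RW=1 US=1 PS=0]
  L1: frame=0x3A idx=10 entry=0x3D087 [P=1 RW=1 US=1 PS=1]
  → PA=0x3D818 (huge @L1)  (2 entries read)
#2 VA=0x6C0000E8C (r,user):
  L0: frame=0x2E idx=27 entry=0x41087 [P=1 RW=1 US=1 PS=1]
  → PA=0x41E8C (huge @L0)  (1 entries read)
#3 VA=0x80A00BEC (w,kernel):
  L0: frame=0x2E idx=2 entry=0x42007 [P=1 RW=1 US=1 PS=0]
  L1: frame=0x42 idx=5 entry=0x58002 [P=0 RW=1 US=0 PS=0]
  ⇒ fault: PAGE_NOT_PRESENT  — 2 lookups

Access #3 fault: PAGE_NOT_PRESENT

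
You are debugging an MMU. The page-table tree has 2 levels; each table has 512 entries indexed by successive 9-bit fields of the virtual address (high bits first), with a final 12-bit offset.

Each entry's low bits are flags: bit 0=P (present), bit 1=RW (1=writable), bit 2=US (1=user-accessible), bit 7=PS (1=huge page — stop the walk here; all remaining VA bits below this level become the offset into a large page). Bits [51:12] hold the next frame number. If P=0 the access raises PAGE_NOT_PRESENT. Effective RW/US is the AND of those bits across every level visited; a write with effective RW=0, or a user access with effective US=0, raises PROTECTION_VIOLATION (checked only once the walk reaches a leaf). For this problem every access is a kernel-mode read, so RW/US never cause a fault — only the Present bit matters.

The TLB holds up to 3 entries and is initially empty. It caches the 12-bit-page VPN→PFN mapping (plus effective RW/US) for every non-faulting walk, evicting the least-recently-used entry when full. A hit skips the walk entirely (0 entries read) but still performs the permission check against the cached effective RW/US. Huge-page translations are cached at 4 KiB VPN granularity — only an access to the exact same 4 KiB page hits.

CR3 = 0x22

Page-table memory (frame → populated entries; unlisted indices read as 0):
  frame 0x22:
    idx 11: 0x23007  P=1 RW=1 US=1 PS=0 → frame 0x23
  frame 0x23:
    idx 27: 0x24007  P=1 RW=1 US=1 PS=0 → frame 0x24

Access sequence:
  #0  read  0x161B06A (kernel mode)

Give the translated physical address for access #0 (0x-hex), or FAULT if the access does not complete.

Per-access translation:
#0 VA=0x161B06A (r,kernel):
  [0] read 0x22 idx=11: raw=0x23007 flags P=1 W=1 U=1 S=0
  [1] read 0x23 idx=27: raw=0x24007 flags P=1 W=1 U=1 S=0
  ✓ 0x2406A  — 2 lookups

Access #0 PA: 0x2406A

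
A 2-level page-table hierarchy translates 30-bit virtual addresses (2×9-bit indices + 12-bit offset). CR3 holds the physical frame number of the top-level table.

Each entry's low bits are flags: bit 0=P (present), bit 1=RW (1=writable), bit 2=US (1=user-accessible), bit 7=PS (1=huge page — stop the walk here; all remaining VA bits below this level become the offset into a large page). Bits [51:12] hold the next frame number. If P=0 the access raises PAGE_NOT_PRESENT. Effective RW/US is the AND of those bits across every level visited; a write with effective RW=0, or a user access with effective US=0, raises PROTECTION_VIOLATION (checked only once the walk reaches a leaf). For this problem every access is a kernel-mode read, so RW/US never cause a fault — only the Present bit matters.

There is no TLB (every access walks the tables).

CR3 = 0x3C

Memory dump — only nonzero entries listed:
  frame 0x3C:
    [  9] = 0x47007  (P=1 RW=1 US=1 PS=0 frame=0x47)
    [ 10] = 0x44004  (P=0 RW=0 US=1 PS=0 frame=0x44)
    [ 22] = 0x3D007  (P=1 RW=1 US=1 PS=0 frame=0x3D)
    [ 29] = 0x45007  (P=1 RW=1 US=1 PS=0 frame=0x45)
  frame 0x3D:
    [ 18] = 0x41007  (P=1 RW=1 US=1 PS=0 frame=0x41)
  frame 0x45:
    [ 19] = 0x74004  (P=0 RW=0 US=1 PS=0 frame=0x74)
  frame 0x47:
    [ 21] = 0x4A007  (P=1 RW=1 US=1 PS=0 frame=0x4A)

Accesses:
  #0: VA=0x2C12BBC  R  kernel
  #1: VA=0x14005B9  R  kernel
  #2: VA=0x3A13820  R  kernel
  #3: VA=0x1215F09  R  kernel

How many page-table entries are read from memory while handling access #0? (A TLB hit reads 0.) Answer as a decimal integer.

Per-access translation:
#0 VA=0x2C12BBC (r,kernel):
  L0: frame=0x3C idx=22 entry=0x3D007 [P=1 RW=1 US=1 PS=0]
  L1: frame=0x3D idx=18 entry=0x41007 [P=1 RW=1 US=1 PS=0]
  ⇒ phys 0x41BBC  [2 reads]
#1 VA=0x14005B9 (r,kernel):
  L0: frame=0x3C idx=10 entry=0x44004 [P=0 RW=0 US=1 PS=0]
  ✗ PAGE_NOT_PRESENT  [1 reads]
#2 VA=0x3A13820 (r,kernel):
  L0: frame=0x3C idx=29 entry=0x45007 [P=1 RW=1 US=1 PS=0]
  L1: frame=0x45 idx=19 entry=0x74004 [P=0 RW=0 US=1 PS=0]
  ✗ PAGE_NOT_PRESENT  [2 reads]
#3 VA=0x1215F09 (r,kernel):
  L0: frame=0x3C idx=9 entry=0x47007 [P=1 RW=1 US=1 PS=0]
  L1: frame=0x47 idx=21 entry=0x4A007 [P=1 RW=1 US=1 PS=0]
  ⇒ phys 0x4AF09  [2 reads]

Entries read for #0: 2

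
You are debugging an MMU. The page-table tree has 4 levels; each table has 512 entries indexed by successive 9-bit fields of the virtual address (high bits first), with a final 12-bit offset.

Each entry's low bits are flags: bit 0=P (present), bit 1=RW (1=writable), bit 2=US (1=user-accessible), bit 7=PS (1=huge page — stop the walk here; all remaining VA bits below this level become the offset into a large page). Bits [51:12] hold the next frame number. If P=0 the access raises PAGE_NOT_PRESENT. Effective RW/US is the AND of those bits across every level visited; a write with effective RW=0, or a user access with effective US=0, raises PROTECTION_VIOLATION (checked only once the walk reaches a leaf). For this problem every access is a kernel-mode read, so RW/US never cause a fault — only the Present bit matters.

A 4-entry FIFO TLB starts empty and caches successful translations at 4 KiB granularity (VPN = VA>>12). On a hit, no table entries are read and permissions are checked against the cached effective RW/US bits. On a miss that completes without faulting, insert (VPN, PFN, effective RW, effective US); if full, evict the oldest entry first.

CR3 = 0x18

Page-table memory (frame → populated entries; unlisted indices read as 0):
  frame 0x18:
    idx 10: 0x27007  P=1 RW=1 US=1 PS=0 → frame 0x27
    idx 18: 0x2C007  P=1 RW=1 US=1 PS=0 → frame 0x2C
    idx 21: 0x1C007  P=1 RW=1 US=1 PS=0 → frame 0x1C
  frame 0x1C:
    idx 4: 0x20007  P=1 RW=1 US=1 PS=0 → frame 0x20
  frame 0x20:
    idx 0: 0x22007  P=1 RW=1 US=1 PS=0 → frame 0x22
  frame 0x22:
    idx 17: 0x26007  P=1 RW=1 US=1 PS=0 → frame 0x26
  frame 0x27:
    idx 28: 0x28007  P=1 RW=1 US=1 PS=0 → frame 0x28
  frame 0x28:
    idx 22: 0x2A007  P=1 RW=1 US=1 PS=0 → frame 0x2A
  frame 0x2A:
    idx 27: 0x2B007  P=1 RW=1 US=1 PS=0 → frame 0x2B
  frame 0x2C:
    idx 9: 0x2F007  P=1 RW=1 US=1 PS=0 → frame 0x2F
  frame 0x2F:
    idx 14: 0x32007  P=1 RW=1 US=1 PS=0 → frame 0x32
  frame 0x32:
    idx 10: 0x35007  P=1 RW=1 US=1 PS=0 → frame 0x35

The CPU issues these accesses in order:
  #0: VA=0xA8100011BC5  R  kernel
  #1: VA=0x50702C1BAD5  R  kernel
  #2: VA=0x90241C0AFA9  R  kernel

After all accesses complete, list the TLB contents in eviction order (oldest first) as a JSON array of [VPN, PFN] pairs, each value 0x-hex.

Trace:
#0 VA=0xA8100011BC5 (r,kernel):
  L0 @0x18[21] → 0x1C007  P=1,RW=1,US=1,PS=0
  L1 @0x1C[4] → 0x20007  P=1,RW=1,US=1,PS=0
  L2 @0x20[0] → 0x22007  P=1,RW=1,US=1,PS=0
  L3 @0x22[17] → 0x26007  P=1,RW=1,US=1,PS=0
  ⇒ phys 0x26BC5  [4 reads]
#1 VA=0x50702C1BAD5 (r,kernel):
  L0 @0x18[10] → 0x27007  P=1,RW=1,US=1,PS=0
  L1 @0x27[28] → 0x28007  P=1,RW=1,US=1,PS=0
  L2 @0x28[22] → 0x2A007  P=1,RW=1,US=1,PS=0
  L3 @0x2A[27] → 0x2B007  P=1,RW=1,US=1,PS=0
  ⇒ phys 0x2BAD5  [4 reads]
#2 VA=0x90241C0AFA9 (r,kernel):
  L0 @0x18[18] → 0x2C007  P=1,RW=1,US=1,PS=0
  L1 @0x2C[9] → 0x2F007  P=1,RW=1,US=1,PS=0
  L2 @0x2F[14] → 0x32007  P=1,RW=1,US=1,PS=0
  L3 @0x32[10] → 0x35007  P=1,RW=1,US=1,PS=0
  ⇒ phys 0x35FA9  [4 reads]

TLB: [["0xA8100011", "0x26"], ["0x50702C1B", "0x2B"], ["0x90241C0A", "0x35"]]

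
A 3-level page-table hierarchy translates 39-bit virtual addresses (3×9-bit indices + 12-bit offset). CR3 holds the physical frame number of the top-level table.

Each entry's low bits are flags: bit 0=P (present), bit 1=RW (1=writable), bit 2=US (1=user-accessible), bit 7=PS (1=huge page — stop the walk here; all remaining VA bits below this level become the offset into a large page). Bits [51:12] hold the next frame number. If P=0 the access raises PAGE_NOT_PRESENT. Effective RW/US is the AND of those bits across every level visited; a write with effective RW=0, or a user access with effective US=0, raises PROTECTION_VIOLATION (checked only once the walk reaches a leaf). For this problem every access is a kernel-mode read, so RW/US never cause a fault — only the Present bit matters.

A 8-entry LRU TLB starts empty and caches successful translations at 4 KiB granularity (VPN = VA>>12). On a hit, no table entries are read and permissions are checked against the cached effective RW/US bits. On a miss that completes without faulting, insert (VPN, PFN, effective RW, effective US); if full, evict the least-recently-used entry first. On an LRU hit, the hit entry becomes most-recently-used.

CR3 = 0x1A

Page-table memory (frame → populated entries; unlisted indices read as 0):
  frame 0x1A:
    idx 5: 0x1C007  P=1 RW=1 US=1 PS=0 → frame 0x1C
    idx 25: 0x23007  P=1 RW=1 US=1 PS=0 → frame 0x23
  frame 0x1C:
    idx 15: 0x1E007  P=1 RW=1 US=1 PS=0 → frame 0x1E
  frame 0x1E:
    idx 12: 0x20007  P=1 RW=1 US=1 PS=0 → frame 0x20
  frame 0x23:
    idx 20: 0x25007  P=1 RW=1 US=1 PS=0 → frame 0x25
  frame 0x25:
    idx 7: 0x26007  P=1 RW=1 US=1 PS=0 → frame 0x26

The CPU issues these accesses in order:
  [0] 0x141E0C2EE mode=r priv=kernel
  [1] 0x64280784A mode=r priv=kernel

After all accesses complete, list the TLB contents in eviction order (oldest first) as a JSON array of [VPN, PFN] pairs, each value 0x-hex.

Per-access translation:
#0 VA=0x141E0C2EE (r,kernel):
  L0 @0x1A[5] → 0x1C007  P=1,RW=1,US=1,PS=0
  L1 @0x1C[15] → 0x1E007  P=1,RW=1,US=1,PS=0
  L2 @0x1E[12] → 0x20007  P=1,RW=1,US=1,PS=0
  → PA=0x202EE  (3 entries read)
#1 VA=0x64280784A (r,kernel):
  L0 @0x1A[25] → 0x23007  P=1,RW=1,US=1,PS=0
  L1 @0x23[20] → 0x25007  P=1,RW=1,US=1,PS=0
  L2 @0x25[7] → 0x26007  P=1,RW=1,US=1,PS=0
  → PA=0x2684A  (3 entries read)

TLB: [["0x141E0C", "0x20"], ["0x642807", "0x26"]]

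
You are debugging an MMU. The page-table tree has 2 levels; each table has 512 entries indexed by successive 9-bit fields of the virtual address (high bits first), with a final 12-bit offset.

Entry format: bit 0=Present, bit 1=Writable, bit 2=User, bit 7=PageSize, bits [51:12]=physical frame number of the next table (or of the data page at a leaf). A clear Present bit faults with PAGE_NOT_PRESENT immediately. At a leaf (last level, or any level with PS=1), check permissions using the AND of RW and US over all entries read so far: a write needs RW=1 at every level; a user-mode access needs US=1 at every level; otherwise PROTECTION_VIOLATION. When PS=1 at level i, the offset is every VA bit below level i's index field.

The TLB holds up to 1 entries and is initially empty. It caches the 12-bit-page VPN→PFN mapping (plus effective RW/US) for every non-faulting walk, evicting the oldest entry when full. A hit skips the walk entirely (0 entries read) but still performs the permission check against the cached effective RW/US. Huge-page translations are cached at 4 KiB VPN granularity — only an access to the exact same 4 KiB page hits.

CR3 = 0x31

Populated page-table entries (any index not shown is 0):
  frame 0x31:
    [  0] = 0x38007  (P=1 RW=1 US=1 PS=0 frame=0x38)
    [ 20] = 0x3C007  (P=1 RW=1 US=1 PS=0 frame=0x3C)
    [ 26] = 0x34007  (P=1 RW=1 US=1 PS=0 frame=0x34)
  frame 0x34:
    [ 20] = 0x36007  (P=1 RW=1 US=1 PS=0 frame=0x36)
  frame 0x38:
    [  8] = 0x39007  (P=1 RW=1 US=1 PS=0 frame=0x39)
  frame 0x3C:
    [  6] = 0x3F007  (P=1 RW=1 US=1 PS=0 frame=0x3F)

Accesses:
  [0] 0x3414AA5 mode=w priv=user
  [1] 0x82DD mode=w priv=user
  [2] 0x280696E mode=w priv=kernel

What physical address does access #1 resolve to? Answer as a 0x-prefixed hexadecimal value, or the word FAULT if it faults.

Trace:
#0 VA=0x3414AA5 (w,user):
  lvl0: tbl 0x31, slot 26 ⇒ 0x34007 (P1/RW1/US1/PS0)
  lvl1: tbl 0x34, slot 20 ⇒ 0x36007 (P1/RW1/US1/PS0)
  → PA=0x36AA5  (2 entries read)
#1 VA=0x82DD (w,user):
  lvl0: tbl 0x31, slot 0 ⇒ 0x38007 (P1/RW1/US1/PS0)
  lvl1: tbl 0x38, slot 8 ⇒ 0x39007 (P1/RW1/US1/PS0)
  → PA=0x392DD  (2 entries read)
#2 VA=0x280696E (w,kernel):
  lvl0: tbl 0x31, slot 20 ⇒ 0x3C007 (P1/RW1/US1/PS0)
  lvl1: tbl 0x3C, slot 6 ⇒ 0x3F007 (P1/RW1/US1/PS0)
  → PA=0x3F96E  (2 entries read)

Access #1 PA: 0x392DD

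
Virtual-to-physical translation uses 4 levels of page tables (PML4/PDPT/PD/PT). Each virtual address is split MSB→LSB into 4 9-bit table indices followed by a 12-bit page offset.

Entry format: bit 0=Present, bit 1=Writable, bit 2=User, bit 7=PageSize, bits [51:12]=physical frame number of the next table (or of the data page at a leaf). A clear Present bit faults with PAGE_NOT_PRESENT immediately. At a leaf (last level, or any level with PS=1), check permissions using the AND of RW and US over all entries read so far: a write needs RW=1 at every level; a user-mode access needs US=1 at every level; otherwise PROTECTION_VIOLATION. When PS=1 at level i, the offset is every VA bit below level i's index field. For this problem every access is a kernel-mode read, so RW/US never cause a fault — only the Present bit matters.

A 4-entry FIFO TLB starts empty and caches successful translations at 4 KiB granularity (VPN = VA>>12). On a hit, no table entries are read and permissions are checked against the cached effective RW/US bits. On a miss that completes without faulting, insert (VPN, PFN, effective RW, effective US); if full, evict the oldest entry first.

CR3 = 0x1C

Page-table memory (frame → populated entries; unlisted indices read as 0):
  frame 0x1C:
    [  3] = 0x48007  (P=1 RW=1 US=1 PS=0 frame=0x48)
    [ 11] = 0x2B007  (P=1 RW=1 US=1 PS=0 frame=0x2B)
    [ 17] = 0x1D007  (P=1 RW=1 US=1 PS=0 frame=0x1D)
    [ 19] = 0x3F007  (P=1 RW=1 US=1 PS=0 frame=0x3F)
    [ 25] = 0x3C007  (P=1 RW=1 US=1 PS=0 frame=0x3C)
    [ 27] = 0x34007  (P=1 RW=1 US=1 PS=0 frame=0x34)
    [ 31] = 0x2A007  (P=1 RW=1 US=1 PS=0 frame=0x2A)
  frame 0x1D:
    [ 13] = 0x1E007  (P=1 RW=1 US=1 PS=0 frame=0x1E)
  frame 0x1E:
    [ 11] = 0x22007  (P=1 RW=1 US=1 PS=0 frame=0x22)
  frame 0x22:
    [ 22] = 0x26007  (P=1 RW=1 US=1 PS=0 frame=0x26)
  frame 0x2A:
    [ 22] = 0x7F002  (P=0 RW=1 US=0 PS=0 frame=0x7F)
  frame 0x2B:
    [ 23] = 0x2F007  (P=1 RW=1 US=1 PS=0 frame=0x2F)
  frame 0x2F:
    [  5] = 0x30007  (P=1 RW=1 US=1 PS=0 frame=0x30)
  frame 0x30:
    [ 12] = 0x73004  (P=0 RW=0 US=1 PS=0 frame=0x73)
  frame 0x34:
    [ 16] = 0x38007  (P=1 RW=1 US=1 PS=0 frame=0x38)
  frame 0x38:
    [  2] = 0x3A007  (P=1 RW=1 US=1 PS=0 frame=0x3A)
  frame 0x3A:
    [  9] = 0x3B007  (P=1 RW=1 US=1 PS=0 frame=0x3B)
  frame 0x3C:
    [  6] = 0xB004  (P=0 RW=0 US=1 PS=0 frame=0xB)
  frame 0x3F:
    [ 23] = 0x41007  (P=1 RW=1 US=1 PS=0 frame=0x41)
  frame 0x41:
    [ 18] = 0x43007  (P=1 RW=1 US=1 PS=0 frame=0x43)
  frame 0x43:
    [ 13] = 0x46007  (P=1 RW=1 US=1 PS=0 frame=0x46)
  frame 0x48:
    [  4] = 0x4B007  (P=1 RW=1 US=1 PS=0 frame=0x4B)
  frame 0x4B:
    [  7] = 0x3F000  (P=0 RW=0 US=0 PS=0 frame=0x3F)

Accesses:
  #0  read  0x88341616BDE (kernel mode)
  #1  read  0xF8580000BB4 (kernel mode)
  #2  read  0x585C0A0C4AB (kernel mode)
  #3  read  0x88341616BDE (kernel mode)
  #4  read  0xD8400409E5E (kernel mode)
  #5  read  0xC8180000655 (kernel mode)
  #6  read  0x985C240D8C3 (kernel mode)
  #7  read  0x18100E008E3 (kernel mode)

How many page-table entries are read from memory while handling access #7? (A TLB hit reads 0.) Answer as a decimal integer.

Walk each access:
#0 VA=0x88341616BDE (r,kernel):
  L0: frame=0x1C idx=17 entry=0x1D007 [P=1 RW=1 US=1 PS=0]
  L1: frame=0x1D idx=13 entry=0x1E007 [P=1 RW=1 US=1 PS=0]
  L2: frame=0x1E idx=11 entry=0x22007 [P=1 RW=1 US=1 PS=0]
  L3: frame=0x22 idx=22 entry=0x26007 [P=1 RW=1 US=1 PS=0]
  ✓ 0x26BDE  — 4 lookups
#1 VA=0xF8580000BB4 (r,kernel):
  L0: frame=0x1C idx=31 entry=0x2A007 [P=1 RW=1 US=1 PS=0]
  L1: frame=0x2A idx=22 entry=0x7F002 [P=0 RW=1 US=0 PS=0]
  ✗ PAGE_NOT_PRESENT  [2 reads]
#2 VA=0x585C0A0C4AB (r,kernel):
  L0: frame=0x1C idx=11 entry=0x2B007 [P=1 RW=1 US=1 PS=0]
  L1: frame=0x2B idx=23 entry=0x2F007 [P=1 RW=1 US=1 PS=0]
  L2: frame=0x2F idx=5 entry=0x30007 [P=1 RW=1 US=1 PS=0]
  L3: frame=0x30 idx=12 entry=0x73004 [P=0 RW=0 US=1 PS=0]
  ✗ PAGE_NOT_PRESENT  [4 reads]
#3 VA=0x88341616BDE (r,kernel):
  TLB hit vpn=0x88341616 → PA=0x26BDE
#4 VA=0xD8400409E5E (r,kernel):
  L0: frame=0x1C idx=27 entry=0x34007 [P=1 RW=1 US=1 PS=0]
  L1: frame=0x34 idx=16 entry=0x38007 [P=1 RW=1 US=1 PS=0]
  L2: frame=0x38 idx=2 entry=0x3A007 [P=1 RW=1 US=1 PS=0]
  L3: frame=0x3A idx=9 entry=0x3B007 [P=1 RW=1 US=1 PS=0]
  ✓ 0x3BE5E  — 4 lookups
#5 VA=0xC8180000655 (r,kernel):
  L0: frame=0x1C idx=25 entry=0x3C007 [P=1 RW=1 US=1 PS=0]
  L1: frame=0x3C idx=6 entry=0xB004 [P=0 RW=0 US=1 PS=0]
  ✗ PAGE_NOT_PRESENT  [2 reads]
#6 VA=0x985C240D8C3 (r,kernel):
  L0: frame=0x1C idx=19 entry=0x3F007 [P=1 RW=1 US=1 PS=0]
  L1: frame=0x3F idx=23 entry=0x41007 [P=1 RW=1 US=1 PS=0]
  L2: frame=0x41 idx=18 entry=0x43007 [P=1 RW=1 US=1 PS=0]
  L3: frame=0x43 idx=13 entry=0x46007 [P=1 RW=1 US=1 PS=0]
  ✓ 0x468C3  — 4 lookups
#7 VA=0x18100E008E3 (r,kernel):
  L0: frame=0x1C idx=3 entry=0x48007 [P=1 RW=1 US=1 PS=0]
  L1: frame=0x48 idx=4 entry=0x4B007 [P=1 RW=1 US=1 PS=0]
  L2: frame=0x4B idx=7 entry=0x3F000 [P=0 RW=0 US=0 PS=0]
  ✗ PAGE_NOT_PRESENT  [3 reads]

Entries read for #7: 3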